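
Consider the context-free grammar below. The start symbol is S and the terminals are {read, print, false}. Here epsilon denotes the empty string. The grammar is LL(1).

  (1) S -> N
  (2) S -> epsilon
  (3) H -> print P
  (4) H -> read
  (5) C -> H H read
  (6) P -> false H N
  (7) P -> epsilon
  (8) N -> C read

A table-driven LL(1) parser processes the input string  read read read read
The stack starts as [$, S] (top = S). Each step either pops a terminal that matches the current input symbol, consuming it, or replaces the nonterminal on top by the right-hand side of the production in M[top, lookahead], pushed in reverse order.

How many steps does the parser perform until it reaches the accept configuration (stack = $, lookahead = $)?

9

     Stack               Input                  Action
  1  $ S                 read read read read $  expand S -> N
  2  $ N                 read read read read $  expand N -> C read
  3  $ read C            read read read read $  expand C -> H H read
  4  $ read read H H     read read read read $  expand H -> read
  5  $ read read H read  read read read read $  match read
  6  $ read read H       read read read $       expand H -> read
  7  $ read read read    read read read $       match read
  8  $ read read         read read $            match read
  9  $ read              read $                 match read
Accept reached after 9 steps.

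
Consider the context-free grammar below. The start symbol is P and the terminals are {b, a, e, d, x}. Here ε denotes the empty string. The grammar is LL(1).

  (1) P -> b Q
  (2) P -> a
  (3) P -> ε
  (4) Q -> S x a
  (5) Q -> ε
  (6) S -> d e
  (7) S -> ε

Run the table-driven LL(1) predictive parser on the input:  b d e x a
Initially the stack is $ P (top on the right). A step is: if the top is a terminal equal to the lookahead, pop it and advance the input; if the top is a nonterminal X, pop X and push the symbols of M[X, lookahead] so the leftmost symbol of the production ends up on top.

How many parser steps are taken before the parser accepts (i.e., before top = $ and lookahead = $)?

step 1: stack=$ P  input=b d e x a $  — expand P -> b Q
step 2: stack=$ Q b  input=b d e x a $  — match b
step 3: stack=$ Q  input=d e x a $  — expand Q -> S x a
step 4: stack=$ a x S  input=d e x a $  — expand S -> d e
step 5: stack=$ a x e d  input=d e x a $  — match d
step 6: stack=$ a x e  input=e x a $  — match e
step 7: stack=$ a x  input=x a $  — match x
step 8: stack=$ a  input=a $  — match a
Accept reached after 8 steps.

8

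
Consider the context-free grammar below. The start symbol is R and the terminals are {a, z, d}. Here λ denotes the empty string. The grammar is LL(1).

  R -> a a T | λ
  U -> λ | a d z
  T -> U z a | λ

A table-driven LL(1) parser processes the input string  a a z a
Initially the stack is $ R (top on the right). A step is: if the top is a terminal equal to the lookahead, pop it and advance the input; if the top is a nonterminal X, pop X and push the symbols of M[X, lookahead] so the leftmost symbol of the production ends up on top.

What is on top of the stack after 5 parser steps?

z

     Stack    Input      Action
  1  $ R      a a z a $  expand R -> a a T
  2  $ T a a  a a z a $  match a
  3  $ T a    a z a $    match a
  4  $ T      z a $      expand T -> U z a
  5  $ a z U  z a $      expand U -> λ
Stack after step 5: $ a z (top = z).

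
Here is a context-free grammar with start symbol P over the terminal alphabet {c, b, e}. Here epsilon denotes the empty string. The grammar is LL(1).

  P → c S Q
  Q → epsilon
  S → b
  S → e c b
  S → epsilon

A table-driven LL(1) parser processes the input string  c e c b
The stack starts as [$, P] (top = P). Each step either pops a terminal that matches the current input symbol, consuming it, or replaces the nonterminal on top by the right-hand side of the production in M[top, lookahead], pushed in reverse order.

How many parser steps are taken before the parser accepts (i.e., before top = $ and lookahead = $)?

7

step 1: stack=$ P  input=c e c b $  — expand P → c S Q
step 2: stack=$ Q S c  input=c e c b $  — match c
step 3: stack=$ Q S  input=e c b $  — expand S → e c b
step 4: stack=$ Q b c e  input=e c b $  — match e
step 5: stack=$ Q b c  input=c b $  — match c
step 6: stack=$ Q b  input=b $  — match b
step 7: stack=$ Q  input=$  — expand Q → epsilon
Accept reached after 7 steps.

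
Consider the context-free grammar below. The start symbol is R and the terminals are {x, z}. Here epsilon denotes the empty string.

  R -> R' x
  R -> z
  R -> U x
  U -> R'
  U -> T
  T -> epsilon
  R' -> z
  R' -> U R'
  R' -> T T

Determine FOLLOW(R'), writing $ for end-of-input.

FIRST(T) = {epsilon}
FIRST(R) = {x, z}  (via R' x, U x)
FIRST(U) = {epsilon, z}  (via R', T)
FIRST(R') = {epsilon, z}  (via U R', T T)
FOLLOW(R) includes $ since R is the start symbol.
FOLLOW(R): R appears on no right-hand side. Thus FOLLOW(R) = {$}.
FOLLOW(U): in R->U x, U is followed by x with FIRST {x}; in R'->U R', U is followed by R' with FIRST {epsilon, z}; in R'->U R', the suffix after U is nullable, so FOLLOW(U) ⊇ FOLLOW(R') = {x, z}. Thus FOLLOW(U) = {x, z}.
FOLLOW(R'): in R->R' x, R' is followed by x with FIRST {x}; in U->R', the suffix after R' is empty, so FOLLOW(R') ⊇ FOLLOW(U) = {x, z}; in R'->U R', the suffix after R' is empty (adds nothing new). Thus FOLLOW(R') = {x, z}.
FOLLOW(T): in U->T, the suffix after T is empty, so FOLLOW(T) ⊇ FOLLOW(U) = {x, z}; in R'->T T (occurrence 1), T is followed by T with FIRST {epsilon}; in R'->T T (occurrence 1), the suffix after T is nullable, so FOLLOW(T) ⊇ FOLLOW(R') = {x, z}; in R'->T T (occurrence 2), the suffix after T is empty, so FOLLOW(T) ⊇ FOLLOW(R') = {x, z}. Thus FOLLOW(T) = {x, z}.

{x, z}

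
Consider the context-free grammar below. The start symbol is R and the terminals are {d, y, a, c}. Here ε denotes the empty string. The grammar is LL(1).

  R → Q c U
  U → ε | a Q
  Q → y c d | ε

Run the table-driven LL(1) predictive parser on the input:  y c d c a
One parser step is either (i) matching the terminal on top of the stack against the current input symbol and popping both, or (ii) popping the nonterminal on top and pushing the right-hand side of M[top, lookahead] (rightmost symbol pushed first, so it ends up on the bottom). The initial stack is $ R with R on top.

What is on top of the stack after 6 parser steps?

U

step 1: stack=$ R  input=y c d c a $  — expand R → Q c U
step 2: stack=$ U c Q  input=y c d c a $  — expand Q → y c d
step 3: stack=$ U c d c y  input=y c d c a $  — match y
step 4: stack=$ U c d c  input=c d c a $  — match c
step 5: stack=$ U c d  input=d c a $  — match d
step 6: stack=$ U c  input=c a $  — match c
Stack after step 6: $ U (top = U).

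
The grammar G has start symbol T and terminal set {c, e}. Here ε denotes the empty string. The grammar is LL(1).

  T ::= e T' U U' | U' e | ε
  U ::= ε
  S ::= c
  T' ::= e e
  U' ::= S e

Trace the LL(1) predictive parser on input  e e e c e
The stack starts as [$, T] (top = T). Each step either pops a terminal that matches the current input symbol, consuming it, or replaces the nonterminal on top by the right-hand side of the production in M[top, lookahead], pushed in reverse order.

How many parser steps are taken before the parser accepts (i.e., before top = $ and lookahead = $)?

      Stack        Input        Action
   1  $ T          e e e c e $  expand T ::= e T' U U'
   2  $ U' U T' e  e e e c e $  match e
   3  $ U' U T'    e e c e $    expand T' ::= e e
   4  $ U' U e e   e e c e $    match e
   5  $ U' U e     e c e $      match e
   6  $ U' U       c e $        expand U ::= ε
   7  $ U'         c e $        expand U' ::= S e
   8  $ e S        c e $        expand S ::= c
   9  $ e c        c e $        match c
  10  $ e          e $          match e
Accept reached after 10 steps.

10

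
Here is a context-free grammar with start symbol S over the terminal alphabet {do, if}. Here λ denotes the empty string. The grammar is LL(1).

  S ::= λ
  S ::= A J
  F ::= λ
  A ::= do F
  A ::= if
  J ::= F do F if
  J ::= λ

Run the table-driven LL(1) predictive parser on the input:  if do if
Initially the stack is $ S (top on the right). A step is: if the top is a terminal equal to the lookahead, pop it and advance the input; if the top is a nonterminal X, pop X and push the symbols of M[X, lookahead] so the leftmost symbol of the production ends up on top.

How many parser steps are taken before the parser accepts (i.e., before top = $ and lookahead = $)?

8

     Stack        Input       Action
  1  $ S          if do if $  expand S ::= A J
  2  $ J A        if do if $  expand A ::= if
  3  $ J if       if do if $  match if
  4  $ J          do if $     expand J ::= F do F if
  5  $ if F do F  do if $     expand F ::= λ
  6  $ if F do    do if $     match do
  7  $ if F       if $        expand F ::= λ
  8  $ if         if $        match if
Accept reached after 8 steps.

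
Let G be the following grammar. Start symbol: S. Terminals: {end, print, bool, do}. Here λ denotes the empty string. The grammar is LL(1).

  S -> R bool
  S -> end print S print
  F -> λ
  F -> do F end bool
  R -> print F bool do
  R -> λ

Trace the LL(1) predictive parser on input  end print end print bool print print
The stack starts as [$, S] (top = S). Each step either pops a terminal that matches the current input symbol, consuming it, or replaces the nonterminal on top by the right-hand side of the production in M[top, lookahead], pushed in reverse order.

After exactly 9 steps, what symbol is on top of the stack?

print

step 1: stack=$ S  input=end print end print bool print print $  — expand S -> end print S print
step 2: stack=$ print S print end  input=end print end print bool print print $  — match end
step 3: stack=$ print S print  input=print end print bool print print $  — match print
step 4: stack=$ print S  input=end print bool print print $  — expand S -> end print S print
step 5: stack=$ print print S print end  input=end print bool print print $  — match end
step 6: stack=$ print print S print  input=print bool print print $  — match print
step 7: stack=$ print print S  input=bool print print $  — expand S -> R bool
step 8: stack=$ print print bool R  input=bool print print $  — expand R -> λ
step 9: stack=$ print print bool  input=bool print print $  — match bool
Stack after step 9: $ print print (top = print).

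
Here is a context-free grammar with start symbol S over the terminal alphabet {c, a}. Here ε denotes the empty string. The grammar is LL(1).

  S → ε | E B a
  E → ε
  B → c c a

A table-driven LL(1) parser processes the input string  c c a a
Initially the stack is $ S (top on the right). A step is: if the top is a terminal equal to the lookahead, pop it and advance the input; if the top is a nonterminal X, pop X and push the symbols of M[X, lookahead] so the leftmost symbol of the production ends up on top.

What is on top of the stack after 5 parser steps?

     Stack      Input      Action
  1  $ S        c c a a $  expand S → E B a
  2  $ a B E    c c a a $  expand E → ε
  3  $ a B      c c a a $  expand B → c c a
  4  $ a a c c  c c a a $  match c
  5  $ a a c    c a a $    match c
Stack after step 5: $ a a (top = a).

a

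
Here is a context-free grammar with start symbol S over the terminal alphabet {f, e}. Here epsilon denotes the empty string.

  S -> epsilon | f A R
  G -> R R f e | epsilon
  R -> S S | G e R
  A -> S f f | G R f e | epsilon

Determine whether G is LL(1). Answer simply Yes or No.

No

FIRST(S) = {epsilon, f}
FIRST(G) = {epsilon, e, f}
FIRST(R) = {epsilon, e, f}
FIRST(A) = {epsilon, e, f}
FOLLOW(S) = {$, e, f}
FOLLOW(G) = {e, f}
FOLLOW(R) = {$, e, f}
FOLLOW(A) = {$, e, f}
Cell M[A, e] receives both A -> G R f e and A -> epsilon — the grammar is not LL(1).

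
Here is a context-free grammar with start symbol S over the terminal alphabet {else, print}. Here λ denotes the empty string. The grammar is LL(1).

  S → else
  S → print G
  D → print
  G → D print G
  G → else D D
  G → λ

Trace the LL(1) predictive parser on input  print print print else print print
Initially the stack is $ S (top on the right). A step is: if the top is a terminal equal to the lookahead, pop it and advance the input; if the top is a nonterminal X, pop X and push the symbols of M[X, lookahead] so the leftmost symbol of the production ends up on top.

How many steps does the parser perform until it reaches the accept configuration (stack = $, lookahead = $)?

12

      Stack            Input                                 Action
   1  $ S              print print print else print print $  expand S → print G
   2  $ G print        print print print else print print $  match print
   3  $ G              print print else print print $        expand G → D print G
   4  $ G print D      print print else print print $        expand D → print
   5  $ G print print  print print else print print $        match print
   6  $ G print        print else print print $              match print
   7  $ G              else print print $                    expand G → else D D
   8  $ D D else       else print print $                    match else
   9  $ D D            print print $                         expand D → print
  10  $ D print        print print $                         match print
  11  $ D              print $                               expand D → print
  12  $ print          print $                               match print
Accept reached after 12 steps.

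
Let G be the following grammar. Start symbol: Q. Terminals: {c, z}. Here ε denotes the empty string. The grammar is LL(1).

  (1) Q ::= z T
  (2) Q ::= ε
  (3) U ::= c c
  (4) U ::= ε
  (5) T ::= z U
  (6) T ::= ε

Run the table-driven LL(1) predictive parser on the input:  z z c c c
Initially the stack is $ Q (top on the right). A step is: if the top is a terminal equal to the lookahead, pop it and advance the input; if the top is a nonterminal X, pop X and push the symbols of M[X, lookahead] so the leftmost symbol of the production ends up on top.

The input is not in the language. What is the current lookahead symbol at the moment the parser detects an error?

c

     Stack  Input        Action
  1  $ Q    z z c c c $  expand Q ::= z T
  2  $ T z  z z c c c $  match z
  3  $ T    z c c c $    expand T ::= z U
  4  $ U z  z c c c $    match z
  5  $ U    c c c $      expand U ::= c c
  6  $ c c  c c c $      match c
  7  $ c    c c $        match c
  8  $      c $          error: stack empty but input remains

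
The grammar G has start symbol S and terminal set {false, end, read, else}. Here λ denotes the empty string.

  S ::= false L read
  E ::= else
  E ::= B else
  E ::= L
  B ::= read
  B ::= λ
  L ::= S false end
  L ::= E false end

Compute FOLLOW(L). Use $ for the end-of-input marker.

FIRST(S) = {false}
FIRST(B) = {λ, read}
FIRST(E) = {else, false, read}  (via B else, L)
FIRST(L) = {else, false, read}  (via S false end, E false end)
FOLLOW(S) includes $ since S is the start symbol.
FOLLOW(S): in L::=S false end, S is followed by false end with FIRST {false}. Thus FOLLOW(S) = {$, false}.
FOLLOW(E): in L::=E false end, E is followed by false end with FIRST {false}. Thus FOLLOW(E) = {false}.
FOLLOW(B): in E::=B else, B is followed by else with FIRST {else}. Thus FOLLOW(B) = {else}.
FOLLOW(L): in S::=false L read, L is followed by read with FIRST {read}; in E::=L, the suffix after L is empty, so FOLLOW(L) ⊇ FOLLOW(E) = {false}. Thus FOLLOW(L) = {false, read}.

{false, read}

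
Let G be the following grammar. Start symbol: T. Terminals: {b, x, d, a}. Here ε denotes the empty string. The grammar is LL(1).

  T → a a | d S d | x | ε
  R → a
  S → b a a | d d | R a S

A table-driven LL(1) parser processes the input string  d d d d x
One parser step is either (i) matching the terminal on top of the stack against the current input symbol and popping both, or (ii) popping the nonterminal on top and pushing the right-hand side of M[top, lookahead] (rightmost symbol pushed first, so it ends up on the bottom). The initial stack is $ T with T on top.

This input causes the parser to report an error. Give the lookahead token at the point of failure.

     Stack    Input        Action
  1  $ T      d d d d x $  expand T → d S d
  2  $ d S d  d d d d x $  match d
  3  $ d S    d d d x $    expand S → d d
  4  $ d d d  d d d x $    match d
  5  $ d d    d d x $      match d
  6  $ d      d x $        match d
  7  $        x $          error: stack empty but input remains

x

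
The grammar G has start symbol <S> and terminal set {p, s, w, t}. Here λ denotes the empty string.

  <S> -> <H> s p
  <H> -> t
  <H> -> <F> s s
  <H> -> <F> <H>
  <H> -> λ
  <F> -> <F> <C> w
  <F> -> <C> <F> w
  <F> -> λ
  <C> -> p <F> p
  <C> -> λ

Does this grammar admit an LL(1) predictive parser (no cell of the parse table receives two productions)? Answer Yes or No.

FIRST(<S>) = {p, s, t, w}
FIRST(<H>) = {λ, p, s, t, w}
FIRST(<F>) = {λ, p, w}
FIRST(<C>) = {λ, p}
FOLLOW(<S>) = {$}
FOLLOW(<H>) = {s}
FOLLOW(<F>) = {p, s, t, w}
FOLLOW(<C>) = {p, w}
Cell M[<C>, p] receives both <C> -> p <F> p and <C> -> λ — the grammar is not LL(1).

No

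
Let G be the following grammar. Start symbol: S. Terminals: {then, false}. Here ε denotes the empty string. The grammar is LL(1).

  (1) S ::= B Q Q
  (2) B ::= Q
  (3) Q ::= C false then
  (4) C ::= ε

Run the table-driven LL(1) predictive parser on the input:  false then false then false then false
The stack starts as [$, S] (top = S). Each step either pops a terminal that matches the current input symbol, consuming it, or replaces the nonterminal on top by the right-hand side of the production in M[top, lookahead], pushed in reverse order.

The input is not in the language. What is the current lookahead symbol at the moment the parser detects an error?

step 1: stack=$ S  input=false then false then false then false $  — expand S ::= B Q Q
step 2: stack=$ Q Q B  input=false then false then false then false $  — expand B ::= Q
step 3: stack=$ Q Q Q  input=false then false then false then false $  — expand Q ::= C false then
step 4: stack=$ Q Q then false C  input=false then false then false then false $  — expand C ::= ε
step 5: stack=$ Q Q then false  input=false then false then false then false $  — match false
step 6: stack=$ Q Q then  input=then false then false then false $  — match then
step 7: stack=$ Q Q  input=false then false then false $  — expand Q ::= C false then
step 8: stack=$ Q then false C  input=false then false then false $  — expand C ::= ε
step 9: stack=$ Q then false  input=false then false then false $  — match false
step 10: stack=$ Q then  input=then false then false $  — match then
step 11: stack=$ Q  input=false then false $  — expand Q ::= C false then
step 12: stack=$ then false C  input=false then false $  — expand C ::= ε
step 13: stack=$ then false  input=false then false $  — match false
step 14: stack=$ then  input=then false $  — match then
step 15: stack=$  input=false $  — error: stack empty but input remains

false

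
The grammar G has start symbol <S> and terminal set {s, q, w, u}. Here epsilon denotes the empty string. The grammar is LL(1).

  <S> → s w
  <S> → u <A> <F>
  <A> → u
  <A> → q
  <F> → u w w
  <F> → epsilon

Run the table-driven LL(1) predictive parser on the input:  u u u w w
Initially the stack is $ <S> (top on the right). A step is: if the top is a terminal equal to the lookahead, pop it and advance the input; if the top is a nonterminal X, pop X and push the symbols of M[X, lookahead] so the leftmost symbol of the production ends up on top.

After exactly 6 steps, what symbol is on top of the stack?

     Stack        Input        Action
  1  $ <S>        u u u w w $  expand <S> → u <A> <F>
  2  $ <F> <A> u  u u u w w $  match u
  3  $ <F> <A>    u u w w $    expand <A> → u
  4  $ <F> u      u u w w $    match u
  5  $ <F>        u w w $      expand <F> → u w w
  6  $ w w u      u w w $      match u
Stack after step 6: $ w w (top = w).

w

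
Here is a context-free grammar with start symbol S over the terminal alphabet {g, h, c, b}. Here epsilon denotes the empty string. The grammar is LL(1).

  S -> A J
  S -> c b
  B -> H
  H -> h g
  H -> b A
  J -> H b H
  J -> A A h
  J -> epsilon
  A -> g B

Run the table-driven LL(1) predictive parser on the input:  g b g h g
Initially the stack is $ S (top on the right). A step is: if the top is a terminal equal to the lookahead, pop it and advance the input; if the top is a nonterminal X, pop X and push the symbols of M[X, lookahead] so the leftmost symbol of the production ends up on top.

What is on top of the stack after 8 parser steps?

     Stack    Input        Action
  1  $ S      g b g h g $  expand S -> A J
  2  $ J A    g b g h g $  expand A -> g B
  3  $ J B g  g b g h g $  match g
  4  $ J B    b g h g $    expand B -> H
  5  $ J H    b g h g $    expand H -> b A
  6  $ J A b  b g h g $    match b
  7  $ J A    g h g $      expand A -> g B
  8  $ J B g  g h g $      match g
Stack after step 8: $ J B (top = B).

B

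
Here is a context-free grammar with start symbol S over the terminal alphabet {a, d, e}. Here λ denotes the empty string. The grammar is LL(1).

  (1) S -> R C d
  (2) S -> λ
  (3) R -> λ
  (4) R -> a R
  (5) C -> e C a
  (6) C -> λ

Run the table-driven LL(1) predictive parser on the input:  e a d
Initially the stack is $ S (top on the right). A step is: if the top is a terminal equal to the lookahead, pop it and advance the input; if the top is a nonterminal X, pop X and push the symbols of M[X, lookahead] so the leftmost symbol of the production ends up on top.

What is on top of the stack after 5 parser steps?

step 1: stack=$ S  input=e a d $  — expand S -> R C d
step 2: stack=$ d C R  input=e a d $  — expand R -> λ
step 3: stack=$ d C  input=e a d $  — expand C -> e C a
step 4: stack=$ d a C e  input=e a d $  — match e
step 5: stack=$ d a C  input=a d $  — expand C -> λ
Stack after step 5: $ d a (top = a).

a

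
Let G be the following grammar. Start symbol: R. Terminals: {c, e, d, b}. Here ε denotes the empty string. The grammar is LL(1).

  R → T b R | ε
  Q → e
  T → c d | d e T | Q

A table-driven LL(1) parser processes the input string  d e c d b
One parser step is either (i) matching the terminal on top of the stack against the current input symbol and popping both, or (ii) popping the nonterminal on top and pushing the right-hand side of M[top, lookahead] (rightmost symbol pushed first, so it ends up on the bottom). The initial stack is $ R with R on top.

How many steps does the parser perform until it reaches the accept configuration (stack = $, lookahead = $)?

     Stack        Input        Action
  1  $ R          d e c d b $  expand R → T b R
  2  $ R b T      d e c d b $  expand T → d e T
  3  $ R b T e d  d e c d b $  match d
  4  $ R b T e    e c d b $    match e
  5  $ R b T      c d b $      expand T → c d
  6  $ R b d c    c d b $      match c
  7  $ R b d      d b $        match d
  8  $ R b        b $          match b
  9  $ R          $            expand R → ε
Accept reached after 9 steps.

9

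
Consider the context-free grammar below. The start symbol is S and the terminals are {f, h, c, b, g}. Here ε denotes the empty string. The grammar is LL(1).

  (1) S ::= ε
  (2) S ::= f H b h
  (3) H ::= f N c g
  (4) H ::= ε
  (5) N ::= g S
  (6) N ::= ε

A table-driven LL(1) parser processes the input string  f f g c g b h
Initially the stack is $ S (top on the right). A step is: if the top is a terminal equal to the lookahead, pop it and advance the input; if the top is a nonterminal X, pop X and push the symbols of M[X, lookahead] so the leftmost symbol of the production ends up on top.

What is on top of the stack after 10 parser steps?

h

      Stack          Input            Action
   1  $ S            f f g c g b h $  expand S ::= f H b h
   2  $ h b H f      f f g c g b h $  match f
   3  $ h b H        f g c g b h $    expand H ::= f N c g
   4  $ h b g c N f  f g c g b h $    match f
   5  $ h b g c N    g c g b h $      expand N ::= g S
   6  $ h b g c S g  g c g b h $      match g
   7  $ h b g c S    c g b h $        expand S ::= ε
   8  $ h b g c      c g b h $        match c
   9  $ h b g        g b h $          match g
  10  $ h b          b h $            match b
Stack after step 10: $ h (top = h).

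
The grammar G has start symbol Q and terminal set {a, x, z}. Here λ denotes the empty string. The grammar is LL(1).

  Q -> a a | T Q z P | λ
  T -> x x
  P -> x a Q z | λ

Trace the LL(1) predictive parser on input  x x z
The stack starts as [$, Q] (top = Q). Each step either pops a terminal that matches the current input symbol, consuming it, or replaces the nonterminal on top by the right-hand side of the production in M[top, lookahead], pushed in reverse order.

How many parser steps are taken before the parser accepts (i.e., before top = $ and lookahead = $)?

7

     Stack        Input    Action
  1  $ Q          x x z $  expand Q -> T Q z P
  2  $ P z Q T    x x z $  expand T -> x x
  3  $ P z Q x x  x x z $  match x
  4  $ P z Q x    x z $    match x
  5  $ P z Q      z $      expand Q -> λ
  6  $ P z        z $      match z
  7  $ P          $        expand P -> λ
Accept reached after 7 steps.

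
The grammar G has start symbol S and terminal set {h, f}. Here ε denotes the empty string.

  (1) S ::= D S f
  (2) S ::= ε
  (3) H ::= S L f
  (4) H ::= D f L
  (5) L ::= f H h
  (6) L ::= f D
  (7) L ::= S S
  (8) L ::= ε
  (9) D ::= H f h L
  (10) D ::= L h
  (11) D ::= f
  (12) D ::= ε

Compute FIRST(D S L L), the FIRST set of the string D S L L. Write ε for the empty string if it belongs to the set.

FIRST(S) = {ε, f, h}  (via D S f)
FIRST(L) = {ε, f, h}  (via S S)
FIRST(H) = {f, h}  (via S L f, D f L)
FIRST(D) = {ε, f, h}  (via H f h L, L h)
FIRST(D S L L): take FIRST of each symbol in turn, carrying on past any symbol whose FIRST contains ε; result {ε, f, h}.

{ε, f, h}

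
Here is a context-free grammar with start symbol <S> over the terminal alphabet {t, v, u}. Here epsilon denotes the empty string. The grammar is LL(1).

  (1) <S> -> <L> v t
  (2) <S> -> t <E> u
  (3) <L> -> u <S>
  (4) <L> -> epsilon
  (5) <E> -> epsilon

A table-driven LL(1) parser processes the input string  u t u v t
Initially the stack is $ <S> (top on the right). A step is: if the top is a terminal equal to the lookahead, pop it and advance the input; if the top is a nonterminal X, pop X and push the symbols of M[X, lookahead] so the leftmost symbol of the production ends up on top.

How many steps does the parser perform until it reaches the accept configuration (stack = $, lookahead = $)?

     Stack          Input        Action
  1  $ <S>          u t u v t $  expand <S> -> <L> v t
  2  $ t v <L>      u t u v t $  expand <L> -> u <S>
  3  $ t v <S> u    u t u v t $  match u
  4  $ t v <S>      t u v t $    expand <S> -> t <E> u
  5  $ t v u <E> t  t u v t $    match t
  6  $ t v u <E>    u v t $      expand <E> -> epsilon
  7  $ t v u        u v t $      match u
  8  $ t v          v t $        match v
  9  $ t            t $          match t
Accept reached after 9 steps.

9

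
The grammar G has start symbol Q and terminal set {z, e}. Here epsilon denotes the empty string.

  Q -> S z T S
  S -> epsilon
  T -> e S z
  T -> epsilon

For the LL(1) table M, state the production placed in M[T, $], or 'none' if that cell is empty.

FIRST(S): from S->epsilon we get {epsilon}. So FIRST(S) = {epsilon}.
FIRST(T): from T->e S z we get {e}; from T->epsilon we get {epsilon}. So FIRST(T) = {epsilon, e}.
FIRST(Q): from Q->S z T S we get {z}. So FIRST(Q) = {z}.
FOLLOW(Q) includes $ since Q is the start symbol.
FOLLOW(Q): Q appears on no right-hand side. Thus FOLLOW(Q) = {$}.
FOLLOW(T): in Q->S z T S, T is followed by S with FIRST {epsilon}; in Q->S z T S, the suffix after T is nullable, so FOLLOW(T) ⊇ FOLLOW(Q) = {$}. Thus FOLLOW(T) = {$}.
For T -> e S z: FIRST(e S z) = {e}, so it goes in M[T, t] for t ∈ {e}.
For T -> epsilon: FIRST(epsilon) = {epsilon}, so it goes in M[T, t] for t ∈ {}; since epsilon ∈ FIRST, also for every t ∈ FOLLOW(T) = {$}.

T -> epsilon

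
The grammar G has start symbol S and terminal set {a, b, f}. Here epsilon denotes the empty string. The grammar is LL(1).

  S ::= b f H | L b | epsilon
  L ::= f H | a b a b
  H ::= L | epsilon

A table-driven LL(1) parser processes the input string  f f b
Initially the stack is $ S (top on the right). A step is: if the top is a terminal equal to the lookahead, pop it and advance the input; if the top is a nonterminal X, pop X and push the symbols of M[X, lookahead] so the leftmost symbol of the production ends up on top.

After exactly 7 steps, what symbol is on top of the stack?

     Stack    Input    Action
  1  $ S      f f b $  expand S ::= L b
  2  $ b L    f f b $  expand L ::= f H
  3  $ b H f  f f b $  match f
  4  $ b H    f b $    expand H ::= L
  5  $ b L    f b $    expand L ::= f H
  6  $ b H f  f b $    match f
  7  $ b H    b $      expand H ::= epsilon
Stack after step 7: $ b (top = b).

b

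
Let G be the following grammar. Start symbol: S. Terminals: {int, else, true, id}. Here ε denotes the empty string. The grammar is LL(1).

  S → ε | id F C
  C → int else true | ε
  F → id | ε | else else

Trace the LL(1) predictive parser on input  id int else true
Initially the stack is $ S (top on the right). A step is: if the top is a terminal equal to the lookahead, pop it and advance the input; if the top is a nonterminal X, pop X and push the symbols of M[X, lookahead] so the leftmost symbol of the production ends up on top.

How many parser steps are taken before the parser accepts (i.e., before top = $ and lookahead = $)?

step 1: stack=$ S  input=id int else true $  — expand S → id F C
step 2: stack=$ C F id  input=id int else true $  — match id
step 3: stack=$ C F  input=int else true $  — expand F → ε
step 4: stack=$ C  input=int else true $  — expand C → int else true
step 5: stack=$ true else int  input=int else true $  — match int
step 6: stack=$ true else  input=else true $  — match else
step 7: stack=$ true  input=true $  — match true
Accept reached after 7 steps.

7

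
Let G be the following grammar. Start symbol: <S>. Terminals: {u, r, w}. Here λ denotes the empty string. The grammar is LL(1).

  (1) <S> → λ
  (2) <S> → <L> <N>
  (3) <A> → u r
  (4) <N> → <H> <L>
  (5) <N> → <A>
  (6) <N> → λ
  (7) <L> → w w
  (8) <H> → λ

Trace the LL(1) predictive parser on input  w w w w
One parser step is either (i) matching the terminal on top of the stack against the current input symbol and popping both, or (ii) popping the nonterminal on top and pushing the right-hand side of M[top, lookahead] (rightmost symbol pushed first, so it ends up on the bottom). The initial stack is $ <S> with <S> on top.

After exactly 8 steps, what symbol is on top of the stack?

w

step 1: stack=$ <S>  input=w w w w $  — expand <S> → <L> <N>
step 2: stack=$ <N> <L>  input=w w w w $  — expand <L> → w w
step 3: stack=$ <N> w w  input=w w w w $  — match w
step 4: stack=$ <N> w  input=w w w $  — match w
step 5: stack=$ <N>  input=w w $  — expand <N> → <H> <L>
step 6: stack=$ <L> <H>  input=w w $  — expand <H> → λ
step 7: stack=$ <L>  input=w w $  — expand <L> → w w
step 8: stack=$ w w  input=w w $  — match w
Stack after step 8: $ w (top = w).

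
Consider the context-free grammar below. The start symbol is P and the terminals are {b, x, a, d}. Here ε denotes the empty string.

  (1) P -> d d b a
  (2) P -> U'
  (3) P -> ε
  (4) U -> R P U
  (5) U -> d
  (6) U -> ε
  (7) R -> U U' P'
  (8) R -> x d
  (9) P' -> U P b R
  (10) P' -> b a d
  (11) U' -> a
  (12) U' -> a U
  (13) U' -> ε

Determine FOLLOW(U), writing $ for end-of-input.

FIRST(U') = {ε, a}
FIRST(P) = {ε, a, d}  (via U')
FIRST(U) = {ε, a, b, d, x}  (via R P U)
FIRST(P') = {a, b, d, x}  (via U P b R)
FIRST(R) = {a, b, d, x}  (via U U' P')
FOLLOW(P) includes $ since P is the start symbol.
FOLLOW(P): in U->R P U, P is followed by U with FIRST {ε, a, b, d, x}; in U->R P U, the suffix after P is nullable, so FOLLOW(P) ⊇ FOLLOW(U) = {$, a, b, d, x}; in P'->U P b R, P is followed by b R with FIRST {b}. Thus FOLLOW(P) = {$, a, b, d, x}.
FOLLOW(U'): in P->U', the suffix after U' is empty, so FOLLOW(U') ⊇ FOLLOW(P) = {$, a, b, d, x}; in R->U U' P', U' is followed by P' with FIRST {a, b, d, x}. Thus FOLLOW(U') = {$, a, b, d, x}.
FOLLOW(U): in U->R P U, the suffix after U is empty (adds nothing new); in R->U U' P', U is followed by U' P' with FIRST {a, b, d, x}; in P'->U P b R, U is followed by P b R with FIRST {a, b, d}; in U'->a U, the suffix after U is empty, so FOLLOW(U) ⊇ FOLLOW(U') = {$, a, b, d, x}. Thus FOLLOW(U) = {$, a, b, d, x}.
FOLLOW(R): in U->R P U, R is followed by P U with FIRST {ε, a, b, d, x}; in U->R P U, the suffix after R is nullable, so FOLLOW(R) ⊇ FOLLOW(U) = {$, a, b, d, x}; in P'->U P b R, the suffix after R is empty, so FOLLOW(R) ⊇ FOLLOW(P') = {$, a, b, d, x}. Thus FOLLOW(R) = {$, a, b, d, x}.
FOLLOW(P'): in R->U U' P', the suffix after P' is empty, so FOLLOW(P') ⊇ FOLLOW(R) = {$, a, b, d, x}. Thus FOLLOW(P') = {$, a, b, d, x}.

{$, a, b, d, x}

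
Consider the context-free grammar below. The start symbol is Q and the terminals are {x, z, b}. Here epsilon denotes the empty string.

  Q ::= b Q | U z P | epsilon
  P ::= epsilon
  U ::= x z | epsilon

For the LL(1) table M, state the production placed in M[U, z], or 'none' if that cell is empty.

FIRST(P) = {epsilon}
FIRST(U) = {epsilon, x}
FIRST(Q) = {epsilon, b, x, z}  (via U z P)
FOLLOW(Q) includes $ since Q is the start symbol.
FOLLOW(U): in Q::=U z P, U is followed by z P with FIRST {z}. Thus FOLLOW(U) = {z}.
For U ::= x z: FIRST(x z) = {x}, so it goes in M[U, t] for t ∈ {x}.
For U ::= epsilon: FIRST(epsilon) = {epsilon}, so it goes in M[U, t] for t ∈ {}; since epsilon ∈ FIRST, also for every t ∈ FOLLOW(U) = {z}.

U ::= epsilon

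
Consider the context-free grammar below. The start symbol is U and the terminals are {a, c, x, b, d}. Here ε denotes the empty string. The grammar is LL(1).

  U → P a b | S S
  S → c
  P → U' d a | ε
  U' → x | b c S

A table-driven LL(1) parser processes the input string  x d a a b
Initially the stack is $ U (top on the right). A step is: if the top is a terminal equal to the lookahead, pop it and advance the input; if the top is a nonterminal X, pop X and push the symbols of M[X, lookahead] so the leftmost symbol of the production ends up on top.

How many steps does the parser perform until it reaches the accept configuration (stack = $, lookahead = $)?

     Stack         Input        Action
  1  $ U           x d a a b $  expand U → P a b
  2  $ b a P       x d a a b $  expand P → U' d a
  3  $ b a a d U'  x d a a b $  expand U' → x
  4  $ b a a d x   x d a a b $  match x
  5  $ b a a d     d a a b $    match d
  6  $ b a a       a a b $      match a
  7  $ b a         a b $        match a
  8  $ b           b $          match b
Accept reached after 8 steps.

8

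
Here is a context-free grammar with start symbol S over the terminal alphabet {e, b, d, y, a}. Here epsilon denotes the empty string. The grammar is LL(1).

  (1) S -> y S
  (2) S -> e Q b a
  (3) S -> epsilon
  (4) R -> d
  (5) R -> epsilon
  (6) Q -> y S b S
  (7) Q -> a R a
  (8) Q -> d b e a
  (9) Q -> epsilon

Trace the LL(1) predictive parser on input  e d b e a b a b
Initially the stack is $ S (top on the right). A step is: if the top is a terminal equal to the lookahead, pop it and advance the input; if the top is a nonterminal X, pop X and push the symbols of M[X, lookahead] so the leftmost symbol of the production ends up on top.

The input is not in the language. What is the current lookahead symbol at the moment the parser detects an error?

b

      Stack          Input              Action
   1  $ S            e d b e a b a b $  expand S -> e Q b a
   2  $ a b Q e      e d b e a b a b $  match e
   3  $ a b Q        d b e a b a b $    expand Q -> d b e a
   4  $ a b a e b d  d b e a b a b $    match d
   5  $ a b a e b    b e a b a b $      match b
   6  $ a b a e      e a b a b $        match e
   7  $ a b a        a b a b $          match a
   8  $ a b          b a b $            match b
   9  $ a            a b $              match a
  10  $              b $                error: stack empty but input remains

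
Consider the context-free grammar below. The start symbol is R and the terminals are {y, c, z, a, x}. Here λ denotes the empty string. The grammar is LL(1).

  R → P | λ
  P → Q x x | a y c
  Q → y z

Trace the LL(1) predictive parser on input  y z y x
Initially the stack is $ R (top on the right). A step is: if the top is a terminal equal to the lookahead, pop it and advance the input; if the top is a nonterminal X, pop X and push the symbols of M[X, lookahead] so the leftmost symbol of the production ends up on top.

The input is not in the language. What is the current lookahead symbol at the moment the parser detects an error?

     Stack      Input      Action
  1  $ R        y z y x $  expand R → P
  2  $ P        y z y x $  expand P → Q x x
  3  $ x x Q    y z y x $  expand Q → y z
  4  $ x x z y  y z y x $  match y
  5  $ x x z    z y x $    match z
  6  $ x x      y x $      error: top is terminal x but lookahead is y

y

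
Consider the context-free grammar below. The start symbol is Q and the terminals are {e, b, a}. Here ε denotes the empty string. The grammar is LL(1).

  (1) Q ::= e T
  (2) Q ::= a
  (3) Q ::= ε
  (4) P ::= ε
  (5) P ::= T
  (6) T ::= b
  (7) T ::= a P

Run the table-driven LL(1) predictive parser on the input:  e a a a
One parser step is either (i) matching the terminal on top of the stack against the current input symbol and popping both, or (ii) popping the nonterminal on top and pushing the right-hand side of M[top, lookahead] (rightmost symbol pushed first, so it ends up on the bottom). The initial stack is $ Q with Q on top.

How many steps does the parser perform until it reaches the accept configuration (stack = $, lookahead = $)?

11

      Stack  Input      Action
   1  $ Q    e a a a $  expand Q ::= e T
   2  $ T e  e a a a $  match e
   3  $ T    a a a $    expand T ::= a P
   4  $ P a  a a a $    match a
   5  $ P    a a $      expand P ::= T
   6  $ T    a a $      expand T ::= a P
   7  $ P a  a a $      match a
   8  $ P    a $        expand P ::= T
   9  $ T    a $        expand T ::= a P
  10  $ P a  a $        match a
  11  $ P    $          expand P ::= ε
Accept reached after 11 steps.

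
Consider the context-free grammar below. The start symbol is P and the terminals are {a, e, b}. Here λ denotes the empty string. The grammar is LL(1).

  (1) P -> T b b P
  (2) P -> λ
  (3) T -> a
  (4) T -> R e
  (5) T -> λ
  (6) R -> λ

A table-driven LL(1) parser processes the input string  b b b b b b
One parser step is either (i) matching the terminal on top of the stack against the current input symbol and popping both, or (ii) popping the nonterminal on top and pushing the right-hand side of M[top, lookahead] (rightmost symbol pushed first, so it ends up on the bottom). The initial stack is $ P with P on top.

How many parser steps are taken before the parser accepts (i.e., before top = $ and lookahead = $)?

      Stack      Input          Action
   1  $ P        b b b b b b $  expand P -> T b b P
   2  $ P b b T  b b b b b b $  expand T -> λ
   3  $ P b b    b b b b b b $  match b
   4  $ P b      b b b b b $    match b
   5  $ P        b b b b $      expand P -> T b b P
   6  $ P b b T  b b b b $      expand T -> λ
   7  $ P b b    b b b b $      match b
   8  $ P b      b b b $        match b
   9  $ P        b b $          expand P -> T b b P
  10  $ P b b T  b b $          expand T -> λ
  11  $ P b b    b b $          match b
  12  $ P b      b $            match b
  13  $ P        $              expand P -> λ
Accept reached after 13 steps.

13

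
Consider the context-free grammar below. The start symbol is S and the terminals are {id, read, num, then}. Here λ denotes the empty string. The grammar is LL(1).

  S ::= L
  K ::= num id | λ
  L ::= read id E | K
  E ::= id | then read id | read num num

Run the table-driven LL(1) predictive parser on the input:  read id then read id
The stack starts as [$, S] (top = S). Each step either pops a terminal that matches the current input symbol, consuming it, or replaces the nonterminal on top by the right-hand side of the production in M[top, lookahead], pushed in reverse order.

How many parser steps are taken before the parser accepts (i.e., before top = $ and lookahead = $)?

8

     Stack           Input                   Action
  1  $ S             read id then read id $  expand S ::= L
  2  $ L             read id then read id $  expand L ::= read id E
  3  $ E id read     read id then read id $  match read
  4  $ E id          id then read id $       match id
  5  $ E             then read id $          expand E ::= then read id
  6  $ id read then  then read id $          match then
  7  $ id read       read id $               match read
  8  $ id            id $                    match id
Accept reached after 8 steps.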